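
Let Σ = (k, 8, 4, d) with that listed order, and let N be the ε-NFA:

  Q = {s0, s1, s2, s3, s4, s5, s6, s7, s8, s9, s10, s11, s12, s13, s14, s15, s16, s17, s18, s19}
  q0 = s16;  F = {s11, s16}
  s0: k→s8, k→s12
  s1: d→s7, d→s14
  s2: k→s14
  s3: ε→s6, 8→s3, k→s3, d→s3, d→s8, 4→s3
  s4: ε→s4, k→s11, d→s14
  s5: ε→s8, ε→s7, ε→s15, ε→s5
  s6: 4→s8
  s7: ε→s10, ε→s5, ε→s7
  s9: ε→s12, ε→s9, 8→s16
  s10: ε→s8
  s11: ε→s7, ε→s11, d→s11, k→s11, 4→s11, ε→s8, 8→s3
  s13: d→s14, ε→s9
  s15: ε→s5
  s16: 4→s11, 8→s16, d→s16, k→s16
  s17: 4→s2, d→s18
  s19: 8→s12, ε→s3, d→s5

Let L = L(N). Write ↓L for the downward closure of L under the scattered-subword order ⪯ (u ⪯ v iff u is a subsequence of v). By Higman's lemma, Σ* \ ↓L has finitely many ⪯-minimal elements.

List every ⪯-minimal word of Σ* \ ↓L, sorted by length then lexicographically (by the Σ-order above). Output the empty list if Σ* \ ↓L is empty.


A = [48].

|Q|=20, |F|=2, |δ|=45 (18 ε).
min D↑ (3 st, q0=0, F={2}): 0:k→0,8→0,4→1,d→0 1:k→1,8→2,4→1,d→1 2:k→2,8→2,4→2,d→2 (ε-aug+det+¬).
'48': N↓-sim [9, 8, 3] end={s3,s6,s8} — reject; 2/2 deletions ∈↓L.
1 minimals (antichain).


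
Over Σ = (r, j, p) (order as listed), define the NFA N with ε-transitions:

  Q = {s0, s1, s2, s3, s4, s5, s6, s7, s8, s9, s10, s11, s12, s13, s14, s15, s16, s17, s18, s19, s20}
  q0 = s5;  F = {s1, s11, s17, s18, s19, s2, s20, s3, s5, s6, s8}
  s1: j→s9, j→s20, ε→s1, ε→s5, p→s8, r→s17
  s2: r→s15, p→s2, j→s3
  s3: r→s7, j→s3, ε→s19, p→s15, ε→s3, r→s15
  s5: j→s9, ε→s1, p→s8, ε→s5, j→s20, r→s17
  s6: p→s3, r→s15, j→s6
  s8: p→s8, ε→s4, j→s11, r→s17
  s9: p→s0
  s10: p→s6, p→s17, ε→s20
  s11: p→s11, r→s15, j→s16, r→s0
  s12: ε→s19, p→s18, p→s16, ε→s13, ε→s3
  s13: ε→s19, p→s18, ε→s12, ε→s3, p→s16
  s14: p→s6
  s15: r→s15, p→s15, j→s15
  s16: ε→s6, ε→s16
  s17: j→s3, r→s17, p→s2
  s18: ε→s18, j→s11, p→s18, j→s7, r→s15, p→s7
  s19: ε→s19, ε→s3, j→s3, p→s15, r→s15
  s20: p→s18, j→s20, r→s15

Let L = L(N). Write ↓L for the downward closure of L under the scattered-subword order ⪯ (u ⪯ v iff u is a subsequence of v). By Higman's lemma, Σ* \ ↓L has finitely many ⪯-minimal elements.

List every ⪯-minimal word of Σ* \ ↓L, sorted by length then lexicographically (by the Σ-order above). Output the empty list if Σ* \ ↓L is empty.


|Q|=21, |F|=11, |δ|=69 (19 ε).
min D↑ (10 st, q0=0, F={6}): 0:r→1,j→2,p→3 1:r→1,j→4,p→5 2:r→6,j→2,p→7 3:r→1,j→8,p→3 4:r→6,j→4,p→6 5:r→6,j→4,p→5 6:r→6,j→6,p→6 7:r→6,j→8,p→7 8:r→6,j→9,p→8 9:r→6,j→9,p→4.
'jr': |S_i|=[17, 11, 3] end={s0,s15,s7} ∉↓L; 2/2 del acc.
'rjp': run [17, 7, 4, 1] end={s15} ∉↓L; 3/3 del acc.
'rpr': run [17, 7, 5, 2] end={s15,s7} — reject; 3/3 single-dels accept.
'pjjpp': run [17, 13, 8, 6, 4, 1] end={s15} — reject; 5/5 deletions ∈↓L.
4 obstructions.

Antichain: [jr, rjp, rpr, pjjpp].


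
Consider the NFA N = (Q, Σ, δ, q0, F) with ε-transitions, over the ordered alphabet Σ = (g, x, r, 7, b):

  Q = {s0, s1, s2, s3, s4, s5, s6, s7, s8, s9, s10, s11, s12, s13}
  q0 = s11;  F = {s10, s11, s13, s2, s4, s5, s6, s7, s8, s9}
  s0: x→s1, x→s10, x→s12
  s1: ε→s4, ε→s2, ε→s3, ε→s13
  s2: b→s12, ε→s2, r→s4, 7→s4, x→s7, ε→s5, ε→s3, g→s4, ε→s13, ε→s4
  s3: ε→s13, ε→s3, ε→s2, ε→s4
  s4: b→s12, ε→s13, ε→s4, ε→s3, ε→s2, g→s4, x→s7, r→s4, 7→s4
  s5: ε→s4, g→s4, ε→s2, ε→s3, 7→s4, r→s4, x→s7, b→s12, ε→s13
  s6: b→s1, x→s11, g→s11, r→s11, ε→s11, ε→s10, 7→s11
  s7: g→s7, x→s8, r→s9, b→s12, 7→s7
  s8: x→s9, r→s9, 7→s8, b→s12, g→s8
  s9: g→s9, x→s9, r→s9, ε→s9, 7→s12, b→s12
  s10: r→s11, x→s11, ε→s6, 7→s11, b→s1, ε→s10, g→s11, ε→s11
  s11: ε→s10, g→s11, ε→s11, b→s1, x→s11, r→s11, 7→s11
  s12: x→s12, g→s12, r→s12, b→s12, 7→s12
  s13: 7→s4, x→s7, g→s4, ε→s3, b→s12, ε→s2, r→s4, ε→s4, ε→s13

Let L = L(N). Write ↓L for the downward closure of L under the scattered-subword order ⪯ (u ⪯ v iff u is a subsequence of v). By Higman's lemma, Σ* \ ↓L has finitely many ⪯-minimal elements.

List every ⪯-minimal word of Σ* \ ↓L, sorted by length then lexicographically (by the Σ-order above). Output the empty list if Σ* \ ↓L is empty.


min(Σ*\↓L) = [bb, bxr7, bxxx7].

|Q|=14, |F|=10, |δ|=91 (33 ε).
min D↑ (6 st, q0=0, F={3}): 0:g→0,x→0,r→0,7→0,b→1 1:g→1,x→2,r→1,7→1,b→3 2:g→2,x→4,r→5,7→2,b→3 3:g→3,x→3,r→3,7→3,b→3 4:g→4,x→5,r→5,7→4,b→3 5:g→5,x→5,r→5,7→3,b→3 [Hopcroft].
'bb': N↓-sim [13, 10, 1] end={s12} ∉↓L; 2/2 deletions ∈↓L.
'bxr7': N↓-sim [13, 10, 4, 2, 1] end={s12} rej; 4/4 single-dels accept.
'bxxx7': run [13, 10, 4, 3, 2, 1] end={s12} rej; 5/5 single-dels accept.
3 obstructions.


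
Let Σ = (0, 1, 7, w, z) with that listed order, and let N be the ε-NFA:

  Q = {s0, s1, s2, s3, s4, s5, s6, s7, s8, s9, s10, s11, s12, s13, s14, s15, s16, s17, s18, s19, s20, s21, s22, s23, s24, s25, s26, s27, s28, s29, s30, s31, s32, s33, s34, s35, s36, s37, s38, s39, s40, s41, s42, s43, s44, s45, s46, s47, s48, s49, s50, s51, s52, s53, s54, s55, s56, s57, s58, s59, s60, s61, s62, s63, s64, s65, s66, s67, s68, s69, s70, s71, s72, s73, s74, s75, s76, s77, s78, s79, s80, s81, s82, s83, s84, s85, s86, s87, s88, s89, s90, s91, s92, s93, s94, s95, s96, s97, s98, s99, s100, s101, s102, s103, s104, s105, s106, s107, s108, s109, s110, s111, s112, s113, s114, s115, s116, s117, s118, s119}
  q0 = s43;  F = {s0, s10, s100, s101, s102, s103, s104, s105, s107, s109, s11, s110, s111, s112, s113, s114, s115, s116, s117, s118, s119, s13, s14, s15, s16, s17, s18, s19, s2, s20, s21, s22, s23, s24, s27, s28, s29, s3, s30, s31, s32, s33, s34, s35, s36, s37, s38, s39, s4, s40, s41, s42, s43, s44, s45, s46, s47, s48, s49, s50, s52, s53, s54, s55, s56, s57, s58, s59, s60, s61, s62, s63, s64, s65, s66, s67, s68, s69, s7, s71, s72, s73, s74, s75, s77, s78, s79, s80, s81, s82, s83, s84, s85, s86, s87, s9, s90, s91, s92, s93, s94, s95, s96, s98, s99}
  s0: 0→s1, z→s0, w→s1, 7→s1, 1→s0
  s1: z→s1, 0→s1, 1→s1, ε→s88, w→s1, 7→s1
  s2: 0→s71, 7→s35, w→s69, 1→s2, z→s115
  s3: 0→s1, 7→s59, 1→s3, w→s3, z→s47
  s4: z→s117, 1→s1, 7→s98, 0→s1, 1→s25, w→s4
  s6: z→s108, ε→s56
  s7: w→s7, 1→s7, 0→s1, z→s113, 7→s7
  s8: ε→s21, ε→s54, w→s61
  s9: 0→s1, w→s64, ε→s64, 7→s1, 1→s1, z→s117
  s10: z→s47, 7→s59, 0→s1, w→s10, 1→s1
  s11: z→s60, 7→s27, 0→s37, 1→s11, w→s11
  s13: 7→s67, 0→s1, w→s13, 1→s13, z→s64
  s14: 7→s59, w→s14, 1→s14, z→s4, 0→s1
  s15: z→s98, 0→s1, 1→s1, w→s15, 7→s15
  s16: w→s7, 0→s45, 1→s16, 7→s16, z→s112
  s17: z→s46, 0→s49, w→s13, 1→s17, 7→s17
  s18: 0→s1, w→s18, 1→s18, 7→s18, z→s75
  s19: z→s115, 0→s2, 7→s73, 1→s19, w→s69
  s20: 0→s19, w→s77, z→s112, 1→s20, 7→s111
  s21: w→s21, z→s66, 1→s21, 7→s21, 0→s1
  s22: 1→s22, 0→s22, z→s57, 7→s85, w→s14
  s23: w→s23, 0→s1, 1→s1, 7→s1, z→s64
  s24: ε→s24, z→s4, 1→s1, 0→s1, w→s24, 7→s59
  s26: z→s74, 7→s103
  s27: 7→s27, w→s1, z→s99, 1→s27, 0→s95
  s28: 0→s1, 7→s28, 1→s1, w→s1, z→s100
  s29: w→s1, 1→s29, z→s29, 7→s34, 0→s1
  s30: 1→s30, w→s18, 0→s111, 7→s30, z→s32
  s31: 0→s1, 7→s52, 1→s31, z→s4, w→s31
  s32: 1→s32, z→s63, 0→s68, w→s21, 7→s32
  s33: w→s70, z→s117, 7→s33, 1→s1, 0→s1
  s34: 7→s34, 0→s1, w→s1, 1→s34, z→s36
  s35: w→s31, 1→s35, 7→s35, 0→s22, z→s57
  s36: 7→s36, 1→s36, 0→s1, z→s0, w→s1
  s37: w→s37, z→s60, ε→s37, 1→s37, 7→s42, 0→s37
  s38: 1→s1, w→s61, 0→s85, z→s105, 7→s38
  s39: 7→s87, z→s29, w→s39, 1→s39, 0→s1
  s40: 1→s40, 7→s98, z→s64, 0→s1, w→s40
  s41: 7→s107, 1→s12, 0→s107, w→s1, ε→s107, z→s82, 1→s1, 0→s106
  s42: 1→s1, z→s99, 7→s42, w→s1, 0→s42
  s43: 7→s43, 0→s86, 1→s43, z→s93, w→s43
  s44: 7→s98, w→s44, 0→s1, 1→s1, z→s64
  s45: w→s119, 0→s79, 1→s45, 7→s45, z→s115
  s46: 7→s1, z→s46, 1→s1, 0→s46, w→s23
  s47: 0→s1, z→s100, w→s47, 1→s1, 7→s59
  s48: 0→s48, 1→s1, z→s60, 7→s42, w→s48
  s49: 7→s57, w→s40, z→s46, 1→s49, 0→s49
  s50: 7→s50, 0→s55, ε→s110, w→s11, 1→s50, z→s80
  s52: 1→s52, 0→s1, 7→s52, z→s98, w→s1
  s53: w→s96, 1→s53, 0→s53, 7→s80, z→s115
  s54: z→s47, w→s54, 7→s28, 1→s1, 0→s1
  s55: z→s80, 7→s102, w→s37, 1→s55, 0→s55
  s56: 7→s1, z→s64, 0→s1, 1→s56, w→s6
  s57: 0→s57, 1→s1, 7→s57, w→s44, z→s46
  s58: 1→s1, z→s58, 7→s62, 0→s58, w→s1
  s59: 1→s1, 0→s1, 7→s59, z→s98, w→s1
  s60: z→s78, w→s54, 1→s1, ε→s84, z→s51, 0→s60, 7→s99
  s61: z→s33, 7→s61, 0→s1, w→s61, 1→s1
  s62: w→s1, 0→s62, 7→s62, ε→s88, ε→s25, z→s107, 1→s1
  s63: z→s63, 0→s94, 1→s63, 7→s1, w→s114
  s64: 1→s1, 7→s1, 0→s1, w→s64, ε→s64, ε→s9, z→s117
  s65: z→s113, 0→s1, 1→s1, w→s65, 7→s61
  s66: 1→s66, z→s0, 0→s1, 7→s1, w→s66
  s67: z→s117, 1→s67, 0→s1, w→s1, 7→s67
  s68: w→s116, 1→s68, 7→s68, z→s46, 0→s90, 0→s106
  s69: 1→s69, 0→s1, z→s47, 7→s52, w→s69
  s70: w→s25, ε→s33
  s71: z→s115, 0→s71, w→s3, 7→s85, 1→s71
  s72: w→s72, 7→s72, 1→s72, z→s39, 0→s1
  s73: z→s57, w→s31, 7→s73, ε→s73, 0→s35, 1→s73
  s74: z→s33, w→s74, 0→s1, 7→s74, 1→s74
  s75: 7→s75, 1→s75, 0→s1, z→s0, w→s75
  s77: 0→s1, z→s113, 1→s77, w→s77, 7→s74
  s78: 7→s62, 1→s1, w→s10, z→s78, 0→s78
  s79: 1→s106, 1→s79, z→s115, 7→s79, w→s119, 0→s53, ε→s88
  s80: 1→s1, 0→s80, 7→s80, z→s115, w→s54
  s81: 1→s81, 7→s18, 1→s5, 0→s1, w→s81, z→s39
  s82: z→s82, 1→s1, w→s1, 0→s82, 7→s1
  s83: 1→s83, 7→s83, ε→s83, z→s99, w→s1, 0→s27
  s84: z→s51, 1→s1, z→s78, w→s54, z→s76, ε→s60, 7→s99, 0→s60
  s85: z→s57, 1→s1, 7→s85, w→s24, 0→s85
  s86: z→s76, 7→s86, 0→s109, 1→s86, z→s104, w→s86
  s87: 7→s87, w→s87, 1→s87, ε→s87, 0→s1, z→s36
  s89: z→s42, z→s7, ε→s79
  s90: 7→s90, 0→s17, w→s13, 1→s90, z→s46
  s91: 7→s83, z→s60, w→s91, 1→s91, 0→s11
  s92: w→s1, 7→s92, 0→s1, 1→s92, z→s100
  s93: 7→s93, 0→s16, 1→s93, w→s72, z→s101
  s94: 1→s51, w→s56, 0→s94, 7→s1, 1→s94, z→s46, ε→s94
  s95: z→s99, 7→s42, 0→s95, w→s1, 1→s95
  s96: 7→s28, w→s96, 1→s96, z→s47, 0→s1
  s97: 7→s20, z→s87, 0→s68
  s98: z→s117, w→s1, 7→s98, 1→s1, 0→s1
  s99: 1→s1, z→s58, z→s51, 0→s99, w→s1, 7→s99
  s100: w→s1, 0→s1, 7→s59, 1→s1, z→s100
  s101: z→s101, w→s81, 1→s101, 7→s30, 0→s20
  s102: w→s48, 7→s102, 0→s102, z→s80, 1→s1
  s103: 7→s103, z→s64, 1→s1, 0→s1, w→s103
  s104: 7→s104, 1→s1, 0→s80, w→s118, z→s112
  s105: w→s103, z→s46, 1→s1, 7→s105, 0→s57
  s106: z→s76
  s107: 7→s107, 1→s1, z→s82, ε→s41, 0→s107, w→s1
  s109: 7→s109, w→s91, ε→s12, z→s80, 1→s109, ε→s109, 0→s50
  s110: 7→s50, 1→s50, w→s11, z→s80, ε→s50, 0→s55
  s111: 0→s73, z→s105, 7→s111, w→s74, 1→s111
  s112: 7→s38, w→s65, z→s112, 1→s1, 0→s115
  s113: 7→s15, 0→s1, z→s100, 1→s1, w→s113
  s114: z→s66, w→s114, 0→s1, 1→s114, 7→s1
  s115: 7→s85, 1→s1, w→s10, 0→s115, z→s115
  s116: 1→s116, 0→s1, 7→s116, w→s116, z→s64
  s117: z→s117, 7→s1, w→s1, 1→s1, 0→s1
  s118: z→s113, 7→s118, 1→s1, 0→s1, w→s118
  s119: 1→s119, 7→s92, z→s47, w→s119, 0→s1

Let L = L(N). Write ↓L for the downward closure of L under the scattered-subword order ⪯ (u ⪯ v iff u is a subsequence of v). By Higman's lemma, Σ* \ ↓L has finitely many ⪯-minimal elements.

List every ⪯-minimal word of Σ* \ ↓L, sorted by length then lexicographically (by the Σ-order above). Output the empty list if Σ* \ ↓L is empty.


A = [0z1, zw0, 00w7w, zwzzw, 000071, zz7zz7].

|Q|=120, |F|=105, |δ|=579 (26 ε).
min D↑ (102 st, q0=0, F={11}): 0:0→1,1→0,7→0,w→0,z→2 1:0→3,1→1,7→1,w→1,z→4 2:0→5,1→2,7→2,w→6,z→7 3:0→8,1→3,7→3,w→9,z→10 4:0→10,1→11,7→4,w→12,z→13 5:0→14,1→5,7→5,w→15,z→13 6:0→11,1→6,7→6,w→6,z→16 7:0→17,1→7,7→18,w→19,z→7 8:0→20,1→8,7→8,w→21,z→10 9:0→21,1→9,7→22,w→9,z→23 10:0→10,1→11,7→10,w→24,z→25 11:0→11,1→11,7→11,w→11,z→11 12:0→11,1→11,7→12,w→12,z→26 13:0→25,1→11,7→27,w→28,z→13 14:0→29,1→14,7→14,w→30,z→25 15:0→11,1→15,7→15,w→15,z→26 16:0→11,1→16,7→31,w→16,z→32 17:0→33,1→17,7→34,w→35,z→13 18:0→34,1→18,7→18,w→36,z→37 19:0→11,1→19,7→36,w→19,z→16 20:0→20,1→20,7→38,w→39,z→10 21:0→39,1→21,7→40,w→21,z→23 22:0→40,1→22,7→22,w→11,z→41 23:0→23,1→11,7→41,w→24,z→42 24:0→11,1→11,7→43,w→24,z→44 25:0→25,1→11,7→45,w→46,z→25 26:0→11,1→11,7→47,w→26,z→48 27:0→45,1→11,7→27,w→49,z→50 28:0→11,1→11,7→49,w→28,z→26 29:0→51,1→29,7→29,w→30,z→25 30:0→11,1→30,7→52,w→30,z→44 31:0→11,1→31,7→31,w→31,z→53 32:0→11,1→32,7→54,w→11,z→32 33:0→55,1→33,7→56,w→57,z→25 34:0→56,1→34,7→34,w→58,z→50 35:0→11,1→35,7→58,w→35,z→26 36:0→11,1→36,7→36,w→36,z→59 37:0→60,1→37,7→37,w→61,z→62 38:0→38,1→11,7→38,w→63,z→10 39:0→39,1→39,7→64,w→39,z→23 40:0→65,1→40,7→40,w→11,z→41 41:0→41,1→11,7→41,w→11,z→66 42:0→42,1→11,7→67,w→46,z→42 43:0→11,1→11,7→43,w→11,z→48 44:0→11,1→11,7→68,w→44,z→48 45:0→45,1→11,7→45,w→69,z→70 46:0→11,1→11,7→68,w→46,z→44 47:0→11,1→11,7→47,w→47,z→71 48:0→11,1→11,7→68,w→11,z→48 49:0→11,1→11,7→49,w→49,z→72 50:0→70,1→11,7→50,w→73,z→74 51:0→51,1→51,7→10,w→75,z→25 52:0→11,1→52,7→52,w→11,z→48 53:0→11,1→53,7→53,w→11,z→76 54:0→11,1→54,7→54,w→11,z→53 55:0→77,1→55,7→78,w→57,z→25 56:0→78,1→56,7→56,w→79,z→70 57:0→11,1→57,7→80,w→57,z→44 58:0→11,1→58,7→58,w→58,z→72 59:0→11,1→59,7→59,w→59,z→76 60:0→81,1→60,7→60,w→82,z→74 61:0→11,1→61,7→61,w→61,z→83 62:0→84,1→62,7→11,w→85,z→62 63:0→63,1→11,7→64,w→63,z→23 64:0→64,1→11,7→64,w→11,z→41 65:0→65,1→65,7→64,w→11,z→41 66:0→66,1→11,7→67,w→11,z→66 67:0→67,1→11,7→67,w→11,z→86 68:0→11,1→11,7→68,w→11,z→71 69:0→11,1→11,7→68,w→69,z→87 70:0→70,1→11,7→70,w→88,z→74 71:0→11,1→11,7→71,w→11,z→89 72:0→11,1→11,7→72,w→72,z→89 73:0→11,1→11,7→73,w→73,z→90 74:0→74,1→11,7→11,w→91,z→74 75:0→11,1→75,7→43,w→75,z→44 76:0→11,1→76,7→11,w→11,z→76 77:0→77,1→77,7→45,w→92,z→25 78:0→93,1→78,7→78,w→79,z→70 79:0→11,1→79,7→80,w→79,z→87 80:0→11,1→80,7→80,w→11,z→71 81:0→94,1→81,7→81,w→95,z→74 82:0→11,1→82,7→82,w→82,z→90 83:0→11,1→83,7→11,w→83,z→76 84:0→84,1→84,7→11,w→96,z→74 85:0→11,1→85,7→11,w→85,z→83 86:0→86,1→11,7→86,w→11,z→97 87:0→11,1→11,7→71,w→87,z→89 88:0→11,1→11,7→71,w→88,z→90 89:0→11,1→11,7→11,w→11,z→89 90:0→11,1→11,7→11,w→90,z→89 91:0→11,1→11,7→11,w→91,z→90 92:0→11,1→92,7→68,w→92,z→44 93:0→93,1→93,7→45,w→98,z→70 94:0→99,1→94,7→94,w→95,z→74 95:0→11,1→95,7→100,w→95,z→90 96:0→11,1→96,7→11,w→96,z→90 97:0→97,1→11,7→11,w→11,z→97 98:0→11,1→98,7→68,w→98,z→87 99:0→99,1→99,7→70,w→101,z→74 100:0→11,1→100,7→100,w→11,z→89 101:0→11,1→101,7→71,w→101,z→90 [Hopcroft].
'0z1': |S_i|=[116, 96, 48, 4] end={s1,s12,s25,s88} — reject; 3/3 deletions ∈↓L.
'zw0': |S_i|=[116, 101, 57, 2] end={s1,s88} rej; 3/3 del acc.
'00w7w': |S_i|=[116, 96, 75, 52, 25, 2] end={s1,s88} — reject; 5/5 del acc.
'zwzzw': run [116, 101, 57, 24, 10, 2] end={s1,s88} rej; 5/5 del acc.
'000071': N↓-sim [116, 96, 75, 68, 53, 38, 4] end={s1,s12,s25,s88} — reject; 6/6 deletions ∈↓L.
'zz7zz7': run [116, 101, 83, 62, 43, 18, 2] end={s1,s88} ∉↓L; 6/6 del acc.
6 minimals (antichain).


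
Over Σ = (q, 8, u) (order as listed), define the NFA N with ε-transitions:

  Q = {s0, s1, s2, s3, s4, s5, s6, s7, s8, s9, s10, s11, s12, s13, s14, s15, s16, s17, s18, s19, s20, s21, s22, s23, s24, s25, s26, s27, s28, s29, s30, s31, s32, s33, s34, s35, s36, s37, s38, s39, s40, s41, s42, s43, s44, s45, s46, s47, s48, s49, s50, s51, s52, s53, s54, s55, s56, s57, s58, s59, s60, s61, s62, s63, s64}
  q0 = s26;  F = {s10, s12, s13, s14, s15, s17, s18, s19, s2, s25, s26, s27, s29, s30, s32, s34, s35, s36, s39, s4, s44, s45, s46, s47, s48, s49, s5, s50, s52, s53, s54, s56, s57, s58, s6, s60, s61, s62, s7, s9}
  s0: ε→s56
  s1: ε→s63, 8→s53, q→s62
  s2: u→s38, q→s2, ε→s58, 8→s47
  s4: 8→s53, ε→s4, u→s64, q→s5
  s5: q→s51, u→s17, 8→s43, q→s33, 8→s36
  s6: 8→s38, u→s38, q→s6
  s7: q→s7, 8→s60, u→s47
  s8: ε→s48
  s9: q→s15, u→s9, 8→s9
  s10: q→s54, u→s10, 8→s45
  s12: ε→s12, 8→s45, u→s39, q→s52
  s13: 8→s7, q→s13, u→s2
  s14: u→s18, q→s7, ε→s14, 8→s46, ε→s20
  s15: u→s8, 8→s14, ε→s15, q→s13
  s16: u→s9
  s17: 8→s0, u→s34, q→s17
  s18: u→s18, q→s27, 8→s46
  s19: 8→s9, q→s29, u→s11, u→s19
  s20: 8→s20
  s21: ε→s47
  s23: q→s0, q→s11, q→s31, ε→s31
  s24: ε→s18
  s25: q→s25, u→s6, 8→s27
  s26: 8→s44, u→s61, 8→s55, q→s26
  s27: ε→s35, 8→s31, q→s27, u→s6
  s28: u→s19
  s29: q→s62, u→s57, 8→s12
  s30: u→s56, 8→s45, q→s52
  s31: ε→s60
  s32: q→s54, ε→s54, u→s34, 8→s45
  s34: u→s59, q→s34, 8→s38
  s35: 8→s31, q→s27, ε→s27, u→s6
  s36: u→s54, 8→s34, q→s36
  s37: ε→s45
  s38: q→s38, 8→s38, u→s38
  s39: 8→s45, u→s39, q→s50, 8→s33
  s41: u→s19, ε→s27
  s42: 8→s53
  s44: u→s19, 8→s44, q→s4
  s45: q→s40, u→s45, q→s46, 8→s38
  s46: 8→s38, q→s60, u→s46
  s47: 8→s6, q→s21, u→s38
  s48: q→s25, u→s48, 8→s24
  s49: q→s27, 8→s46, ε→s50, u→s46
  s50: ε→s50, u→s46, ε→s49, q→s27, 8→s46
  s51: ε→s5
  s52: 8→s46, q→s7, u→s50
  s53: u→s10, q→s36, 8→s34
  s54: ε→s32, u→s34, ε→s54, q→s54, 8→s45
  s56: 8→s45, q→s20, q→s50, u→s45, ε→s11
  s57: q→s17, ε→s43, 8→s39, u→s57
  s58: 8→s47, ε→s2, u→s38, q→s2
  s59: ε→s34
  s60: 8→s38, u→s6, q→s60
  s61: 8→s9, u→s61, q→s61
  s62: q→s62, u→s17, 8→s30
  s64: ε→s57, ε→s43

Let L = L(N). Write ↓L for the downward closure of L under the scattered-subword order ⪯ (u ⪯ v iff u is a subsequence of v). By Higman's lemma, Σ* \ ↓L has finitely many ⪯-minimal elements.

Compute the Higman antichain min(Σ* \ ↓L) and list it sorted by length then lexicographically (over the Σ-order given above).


|Q|=65, |F|=40, |δ|=170 (30 ε).
min D↑ (37 st, q0=0, F={23}): 0:q→0,8→1,u→2 1:q→3,8→1,u→4 2:q→2,8→5,u→2 3:q→6,8→7,u→8 4:q→9,8→5,u→4 5:q→10,8→5,u→5 6:q→6,8→11,u→12 7:q→11,8→13,u→14 8:q→12,8→15,u→8 9:q→16,8→17,u→8 10:q→18,8→19,u→20 11:q→11,8→13,u→21 12:q→12,8→22,u→13 13:q→13,8→23,u→13 14:q→21,8→24,u→14 15:q→25,8→24,u→15 16:q→16,8→26,u→12 17:q→27,8→24,u→15 18:q→18,8→28,u→29 19:q→28,8→30,u→31 20:q→32,8→31,u→20 21:q→21,8→24,u→13 22:q→25,8→24,u→24 23:q→23,8→23,u→23 24:q→30,8→23,u→24 25:q→33,8→30,u→30 26:q→27,8→24,u→22 27:q→28,8→30,u→25 28:q→28,8→34,u→35 29:q→29,8→35,u→23 30:q→34,8→23,u→30 31:q→33,8→30,u→31 32:q→32,8→33,u→36 33:q→33,8→34,u→36 34:q→34,8→23,u→36 35:q→35,8→36,u→23 36:q→36,8→23,u→23 (ε-aug+det+¬).
'8q888': |S_i|=[55, 53, 49, 34, 11, 2] end={s20,s38} — reject; 5/5 single-dels accept.
'8qquu8': |S_i|=[55, 53, 49, 35, 24, 8, 1] end={s38} rej; 6/6 deletions ∈↓L.
'8ququ8': |S_i|=[55, 53, 49, 35, 25, 8, 1] end={s38} — reject; 6/6 single-dels accept.
'u8qquu': run [55, 47, 34, 25, 13, 6, 1] end={s38} ∉↓L; 6/6 deletions ∈↓L.
4 obstructions.

Antichain: [8q888, 8qquu8, 8ququ8, u8qquu].


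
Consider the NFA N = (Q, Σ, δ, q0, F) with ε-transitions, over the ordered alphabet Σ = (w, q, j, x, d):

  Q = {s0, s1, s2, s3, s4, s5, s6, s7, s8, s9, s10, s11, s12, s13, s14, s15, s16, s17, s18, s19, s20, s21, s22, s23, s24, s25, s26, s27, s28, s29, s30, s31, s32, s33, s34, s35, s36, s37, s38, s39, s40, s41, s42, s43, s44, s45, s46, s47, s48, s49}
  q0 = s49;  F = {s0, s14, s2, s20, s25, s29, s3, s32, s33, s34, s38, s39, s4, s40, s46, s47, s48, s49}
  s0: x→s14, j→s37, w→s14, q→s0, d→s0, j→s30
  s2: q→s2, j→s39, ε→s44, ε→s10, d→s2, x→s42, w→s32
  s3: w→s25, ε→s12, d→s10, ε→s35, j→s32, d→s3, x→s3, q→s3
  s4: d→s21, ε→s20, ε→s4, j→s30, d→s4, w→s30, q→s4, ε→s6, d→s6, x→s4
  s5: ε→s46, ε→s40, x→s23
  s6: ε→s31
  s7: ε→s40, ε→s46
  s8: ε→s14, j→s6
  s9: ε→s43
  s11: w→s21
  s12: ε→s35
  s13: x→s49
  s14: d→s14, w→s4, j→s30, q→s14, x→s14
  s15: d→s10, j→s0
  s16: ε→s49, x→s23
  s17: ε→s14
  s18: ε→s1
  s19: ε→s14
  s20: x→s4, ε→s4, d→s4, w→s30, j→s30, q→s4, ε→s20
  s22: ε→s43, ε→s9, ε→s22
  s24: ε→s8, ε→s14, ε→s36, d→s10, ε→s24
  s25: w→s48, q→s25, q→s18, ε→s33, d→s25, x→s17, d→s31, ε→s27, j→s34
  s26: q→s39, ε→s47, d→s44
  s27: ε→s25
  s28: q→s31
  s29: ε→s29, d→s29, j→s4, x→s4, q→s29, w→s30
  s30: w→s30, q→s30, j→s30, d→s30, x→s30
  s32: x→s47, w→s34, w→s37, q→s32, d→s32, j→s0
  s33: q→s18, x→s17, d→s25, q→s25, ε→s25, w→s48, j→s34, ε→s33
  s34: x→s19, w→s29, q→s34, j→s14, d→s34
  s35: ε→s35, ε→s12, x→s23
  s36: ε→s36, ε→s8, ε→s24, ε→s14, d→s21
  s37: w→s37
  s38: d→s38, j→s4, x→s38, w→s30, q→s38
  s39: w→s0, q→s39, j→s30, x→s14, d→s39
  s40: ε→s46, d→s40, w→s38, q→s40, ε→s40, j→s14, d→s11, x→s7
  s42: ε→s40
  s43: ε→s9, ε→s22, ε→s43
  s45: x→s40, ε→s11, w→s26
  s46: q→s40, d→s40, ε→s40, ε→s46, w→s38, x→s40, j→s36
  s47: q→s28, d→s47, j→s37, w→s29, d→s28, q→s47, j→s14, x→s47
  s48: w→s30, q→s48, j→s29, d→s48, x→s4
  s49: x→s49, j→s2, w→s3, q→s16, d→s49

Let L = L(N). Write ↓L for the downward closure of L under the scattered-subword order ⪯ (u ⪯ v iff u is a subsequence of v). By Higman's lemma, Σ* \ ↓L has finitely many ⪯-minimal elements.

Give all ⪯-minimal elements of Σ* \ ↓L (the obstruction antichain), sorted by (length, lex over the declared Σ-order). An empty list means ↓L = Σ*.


|Q|=50, |F|=18, |δ|=173 (50 ε).
min D↑ (16 st, q0=0, F={12}): 0:w→1,q→0,j→2,x→0,d→0 1:w→3,q→1,j→4,x→1,d→1 2:w→4,q→2,j→5,x→6,d→2 3:w→7,q→3,j→8,x→9,d→3 4:w→8,q→4,j→10,x→11,d→4 5:w→10,q→5,j→12,x→9,d→5 6:w→13,q→6,j→9,x→6,d→6 7:w→12,q→7,j→14,x→15,d→7 8:w→14,q→8,j→9,x→9,d→8 9:w→15,q→9,j→12,x→9,d→9 10:w→9,q→10,j→12,x→9,d→10 11:w→14,q→11,j→9,x→11,d→11 12:w→12,q→12,j→12,x→12,d→12 13:w→12,q→13,j→15,x→13,d→13 14:w→12,q→14,j→15,x→15,d→14 15:w→12,q→15,j→12,x→15,d→15 (ε-aug+det+¬).
'jjj': N↓-sim [41, 28, 14, 4] end={s30,s31,s37,s6} — reject; 3/3 del acc.
'wwww': |S_i|=[41, 28, 18, 9, 2] end={s30,s37} rej; 4/4 single-dels accept.
'wwxj': |S_i|=[41, 28, 18, 9, 1] end={s30} — reject; 4/4 del acc.
'jxww': |S_i|=[41, 28, 22, 9, 2] end={s30,s37} rej; 4/4 deletions ∈↓L.
4 words, ⪯-incomp.

Antichain: [jjj, wwww, wwxj, jxww].


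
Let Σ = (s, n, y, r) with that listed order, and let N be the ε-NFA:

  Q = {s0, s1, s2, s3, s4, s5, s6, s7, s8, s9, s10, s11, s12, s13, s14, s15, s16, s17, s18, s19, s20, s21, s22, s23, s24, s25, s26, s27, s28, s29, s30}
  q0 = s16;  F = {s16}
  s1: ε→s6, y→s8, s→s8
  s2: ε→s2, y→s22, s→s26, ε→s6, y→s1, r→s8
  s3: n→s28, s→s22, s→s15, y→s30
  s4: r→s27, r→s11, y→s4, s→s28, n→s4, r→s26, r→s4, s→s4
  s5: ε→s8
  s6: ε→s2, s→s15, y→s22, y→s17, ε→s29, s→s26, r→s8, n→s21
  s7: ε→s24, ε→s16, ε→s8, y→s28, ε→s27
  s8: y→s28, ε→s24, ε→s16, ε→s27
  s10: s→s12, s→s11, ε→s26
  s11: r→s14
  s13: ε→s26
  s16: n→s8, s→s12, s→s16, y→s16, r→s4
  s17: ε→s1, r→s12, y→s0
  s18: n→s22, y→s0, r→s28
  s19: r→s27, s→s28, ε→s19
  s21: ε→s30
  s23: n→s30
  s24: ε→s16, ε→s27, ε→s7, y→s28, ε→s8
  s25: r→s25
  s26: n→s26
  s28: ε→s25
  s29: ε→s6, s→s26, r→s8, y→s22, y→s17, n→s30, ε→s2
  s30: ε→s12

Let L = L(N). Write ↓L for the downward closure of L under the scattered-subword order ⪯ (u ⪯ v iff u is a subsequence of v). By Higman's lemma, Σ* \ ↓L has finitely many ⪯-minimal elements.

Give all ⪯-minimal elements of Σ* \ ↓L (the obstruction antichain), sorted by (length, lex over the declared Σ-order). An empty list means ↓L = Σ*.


|Q|=31, |F|=1, |δ|=76 (26 ε).
min D↑ (2 st, q0=0, F={1}): 0:s→0,n→0,y→0,r→1 1:s→1,n→1,y→1,r→1.
'r': |S_i|=[12, 7] end={s11,s14,s25,s26,s27,s28,s4} rej; 1/1 single-dels accept.
1 obstructions.

Antichain: [r].


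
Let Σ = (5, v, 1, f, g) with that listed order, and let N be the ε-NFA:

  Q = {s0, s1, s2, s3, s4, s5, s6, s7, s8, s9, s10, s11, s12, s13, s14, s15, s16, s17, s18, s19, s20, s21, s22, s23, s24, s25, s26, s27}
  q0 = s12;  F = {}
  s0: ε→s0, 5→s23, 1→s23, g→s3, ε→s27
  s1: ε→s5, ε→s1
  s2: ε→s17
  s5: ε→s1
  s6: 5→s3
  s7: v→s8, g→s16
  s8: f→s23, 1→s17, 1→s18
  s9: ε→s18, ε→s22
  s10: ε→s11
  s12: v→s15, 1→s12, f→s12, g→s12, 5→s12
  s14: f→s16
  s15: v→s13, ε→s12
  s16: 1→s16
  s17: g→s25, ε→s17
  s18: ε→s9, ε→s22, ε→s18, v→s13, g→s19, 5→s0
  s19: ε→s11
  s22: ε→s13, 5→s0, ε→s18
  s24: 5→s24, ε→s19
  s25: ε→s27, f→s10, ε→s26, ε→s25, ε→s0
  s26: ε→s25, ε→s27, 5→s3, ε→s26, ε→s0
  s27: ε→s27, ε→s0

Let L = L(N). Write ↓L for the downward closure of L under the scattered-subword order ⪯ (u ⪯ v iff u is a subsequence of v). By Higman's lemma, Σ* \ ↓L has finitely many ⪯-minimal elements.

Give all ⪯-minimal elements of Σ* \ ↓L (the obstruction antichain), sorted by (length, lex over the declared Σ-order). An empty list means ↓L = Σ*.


|Q|=28, |F|=0, |δ|=53 (28 ε).
min D↑ (1 st, q0=0, F={0}): 0:5→0,v→0,1→0,f→0,g→0 (ε-aug+det+¬).
ε ∈ L(D↑) — L = ∅.

A = [ε].


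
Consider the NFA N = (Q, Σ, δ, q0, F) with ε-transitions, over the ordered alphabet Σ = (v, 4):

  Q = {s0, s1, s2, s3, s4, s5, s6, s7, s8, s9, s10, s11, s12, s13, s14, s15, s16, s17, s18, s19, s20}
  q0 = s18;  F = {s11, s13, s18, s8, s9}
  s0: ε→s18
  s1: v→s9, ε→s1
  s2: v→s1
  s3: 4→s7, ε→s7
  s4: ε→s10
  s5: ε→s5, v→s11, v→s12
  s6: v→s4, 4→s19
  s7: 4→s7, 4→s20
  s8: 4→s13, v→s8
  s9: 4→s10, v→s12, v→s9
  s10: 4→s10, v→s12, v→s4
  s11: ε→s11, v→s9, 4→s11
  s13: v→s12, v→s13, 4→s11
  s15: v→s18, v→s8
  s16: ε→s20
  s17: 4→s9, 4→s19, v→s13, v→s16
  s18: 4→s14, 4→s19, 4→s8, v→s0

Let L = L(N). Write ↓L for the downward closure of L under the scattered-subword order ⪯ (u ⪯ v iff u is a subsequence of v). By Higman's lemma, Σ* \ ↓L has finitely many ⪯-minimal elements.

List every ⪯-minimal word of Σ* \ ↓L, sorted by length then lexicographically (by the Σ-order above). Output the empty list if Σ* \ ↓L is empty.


Antichain: [444v4].

|Q|=21, |F|=5, |δ|=39 (7 ε).
min D↑ (6 st, q0=0, F={5}): 0:v→0,4→1 1:v→1,4→2 2:v→2,4→3 3:v→4,4→3 4:v→4,4→5 5:v→5,4→5 (ε-aug+det+¬).
'444v4': |S_i|=[11, 9, 6, 5, 4, 3] end={s10,s12,s4} ∉↓L; 5/5 del acc.
1 obstructions.


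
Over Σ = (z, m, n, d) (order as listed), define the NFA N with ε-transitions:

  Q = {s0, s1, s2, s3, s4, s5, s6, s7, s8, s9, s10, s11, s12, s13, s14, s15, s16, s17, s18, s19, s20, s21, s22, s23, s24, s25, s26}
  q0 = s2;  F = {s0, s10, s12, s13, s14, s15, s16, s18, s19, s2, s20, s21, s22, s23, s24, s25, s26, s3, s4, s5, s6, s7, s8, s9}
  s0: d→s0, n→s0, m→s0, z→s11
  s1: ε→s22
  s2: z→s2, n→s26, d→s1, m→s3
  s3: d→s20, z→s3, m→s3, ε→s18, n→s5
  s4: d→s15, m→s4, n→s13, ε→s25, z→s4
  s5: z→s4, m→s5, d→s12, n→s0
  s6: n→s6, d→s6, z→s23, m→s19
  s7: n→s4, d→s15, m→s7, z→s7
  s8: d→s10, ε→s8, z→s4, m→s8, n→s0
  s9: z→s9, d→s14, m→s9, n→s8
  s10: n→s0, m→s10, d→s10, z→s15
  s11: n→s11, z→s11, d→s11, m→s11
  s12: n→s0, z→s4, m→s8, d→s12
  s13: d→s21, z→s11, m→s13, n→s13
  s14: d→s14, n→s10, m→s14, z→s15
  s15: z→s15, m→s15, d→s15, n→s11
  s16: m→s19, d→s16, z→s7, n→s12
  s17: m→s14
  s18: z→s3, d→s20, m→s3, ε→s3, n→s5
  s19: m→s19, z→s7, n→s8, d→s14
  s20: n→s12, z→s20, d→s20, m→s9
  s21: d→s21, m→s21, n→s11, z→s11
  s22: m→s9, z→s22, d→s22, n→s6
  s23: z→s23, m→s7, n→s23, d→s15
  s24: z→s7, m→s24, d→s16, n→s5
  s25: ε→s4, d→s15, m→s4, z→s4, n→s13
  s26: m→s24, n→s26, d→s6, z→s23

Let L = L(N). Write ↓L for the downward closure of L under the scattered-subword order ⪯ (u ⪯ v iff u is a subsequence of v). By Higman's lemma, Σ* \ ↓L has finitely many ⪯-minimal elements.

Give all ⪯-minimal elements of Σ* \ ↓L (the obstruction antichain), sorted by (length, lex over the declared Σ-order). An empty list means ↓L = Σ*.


min(Σ*\↓L) = [mnnz, nzdn, dmdzn].

|Q|=27, |F|=24, |δ|=107 (6 ε).
min D↑ (23 st, q0=0, F={20}): 0:z→0,m→1,n→2,d→3 1:z→1,m→1,n→4,d→5 2:z→6,m→7,n→2,d→8 3:z→3,m→9,n→8,d→3 4:z→10,m→4,n→11,d→12 5:z→5,m→9,n→12,d→5 6:z→6,m→13,n→6,d→14 7:z→13,m→7,n→4,d→15 8:z→6,m→16,n→8,d→8 9:z→9,m→9,n→17,d→18 10:z→10,m→10,n→19,d→14 11:z→20,m→11,n→11,d→11 12:z→10,m→17,n→11,d→12 13:z→13,m→13,n→10,d→14 14:z→14,m→14,n→20,d→14 15:z→13,m→16,n→12,d→15 16:z→13,m→16,n→17,d→18 17:z→10,m→17,n→11,d→21 18:z→14,m→18,n→21,d→18 19:z→20,m→19,n→19,d→22 20:z→20,m→20,n→20,d→20 21:z→14,m→21,n→11,d→21 22:z→20,m→22,n→20,d→22 (ε-aug+det+¬).
'mnnz': |S_i|=[26, 20, 11, 4, 1] end={s11} ∉↓L; 4/4 del acc.
'nzdn': |S_i|=[26, 19, 8, 3, 1] end={s11} rej; 4/4 single-dels accept.
'dmdzn': run [26, 20, 13, 6, 2, 1] end={s11} rej; 5/5 deletions ∈↓L.
3 minimals (antichain).


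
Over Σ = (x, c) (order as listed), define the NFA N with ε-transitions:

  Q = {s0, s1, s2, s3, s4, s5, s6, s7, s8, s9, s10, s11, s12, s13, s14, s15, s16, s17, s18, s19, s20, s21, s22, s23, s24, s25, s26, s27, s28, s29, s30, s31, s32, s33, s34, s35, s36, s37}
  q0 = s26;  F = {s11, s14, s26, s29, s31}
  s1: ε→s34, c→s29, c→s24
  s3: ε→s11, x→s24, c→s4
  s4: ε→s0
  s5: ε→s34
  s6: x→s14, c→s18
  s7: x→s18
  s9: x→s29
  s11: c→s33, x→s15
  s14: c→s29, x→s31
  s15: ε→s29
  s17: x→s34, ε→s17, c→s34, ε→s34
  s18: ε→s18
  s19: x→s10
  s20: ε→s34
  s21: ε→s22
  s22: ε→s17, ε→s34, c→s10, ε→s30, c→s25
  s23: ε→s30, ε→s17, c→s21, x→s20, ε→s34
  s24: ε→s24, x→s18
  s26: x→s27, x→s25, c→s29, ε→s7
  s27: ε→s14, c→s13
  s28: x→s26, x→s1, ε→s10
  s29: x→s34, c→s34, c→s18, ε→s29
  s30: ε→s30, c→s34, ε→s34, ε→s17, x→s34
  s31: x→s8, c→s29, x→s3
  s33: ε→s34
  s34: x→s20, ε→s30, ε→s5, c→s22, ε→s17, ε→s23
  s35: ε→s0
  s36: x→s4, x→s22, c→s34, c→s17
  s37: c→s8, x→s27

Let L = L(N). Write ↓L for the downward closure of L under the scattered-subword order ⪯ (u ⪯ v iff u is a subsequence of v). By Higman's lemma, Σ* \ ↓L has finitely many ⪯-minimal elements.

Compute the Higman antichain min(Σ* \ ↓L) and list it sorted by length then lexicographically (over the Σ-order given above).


A = [cx, cc, xxxc, xxxxx].

|Q|=38, |F|=5, |δ|=72 (30 ε).
min D↑ (6 st, q0=0, F={4}): 0:x→1,c→2 1:x→3,c→2 2:x→4,c→4 3:x→5,c→2 4:x→4,c→4 5:x→2,c→4 (ε-aug+det+¬).
'cx': N↓-sim [26, 16, 10] end={s10,s17,s20,s21,s22,s23,s25,s30,s34,s5} rej; 2/2 single-dels accept.
'cc': run [26, 16, 11] end={s10,s17,s18,s20,s21,s22,s23,s25,s30,s34,s5} ∉↓L; 2/2 deletions ∈↓L.
'xxxc': N↓-sim [26, 24, 21, 20, 14] end={s0,s10,s17,s18,s20,s21,s22,s23,s25,s30,s33,s34,…} rej; 4/4 del acc.
'xxxxx': |S_i|=[26, 24, 21, 20, 14, 11] end={s10,s17,s18,s20,s21,s22,s23,s25,s30,s34,s5} — reject; 5/5 deletions ∈↓L.
4 obstructions.


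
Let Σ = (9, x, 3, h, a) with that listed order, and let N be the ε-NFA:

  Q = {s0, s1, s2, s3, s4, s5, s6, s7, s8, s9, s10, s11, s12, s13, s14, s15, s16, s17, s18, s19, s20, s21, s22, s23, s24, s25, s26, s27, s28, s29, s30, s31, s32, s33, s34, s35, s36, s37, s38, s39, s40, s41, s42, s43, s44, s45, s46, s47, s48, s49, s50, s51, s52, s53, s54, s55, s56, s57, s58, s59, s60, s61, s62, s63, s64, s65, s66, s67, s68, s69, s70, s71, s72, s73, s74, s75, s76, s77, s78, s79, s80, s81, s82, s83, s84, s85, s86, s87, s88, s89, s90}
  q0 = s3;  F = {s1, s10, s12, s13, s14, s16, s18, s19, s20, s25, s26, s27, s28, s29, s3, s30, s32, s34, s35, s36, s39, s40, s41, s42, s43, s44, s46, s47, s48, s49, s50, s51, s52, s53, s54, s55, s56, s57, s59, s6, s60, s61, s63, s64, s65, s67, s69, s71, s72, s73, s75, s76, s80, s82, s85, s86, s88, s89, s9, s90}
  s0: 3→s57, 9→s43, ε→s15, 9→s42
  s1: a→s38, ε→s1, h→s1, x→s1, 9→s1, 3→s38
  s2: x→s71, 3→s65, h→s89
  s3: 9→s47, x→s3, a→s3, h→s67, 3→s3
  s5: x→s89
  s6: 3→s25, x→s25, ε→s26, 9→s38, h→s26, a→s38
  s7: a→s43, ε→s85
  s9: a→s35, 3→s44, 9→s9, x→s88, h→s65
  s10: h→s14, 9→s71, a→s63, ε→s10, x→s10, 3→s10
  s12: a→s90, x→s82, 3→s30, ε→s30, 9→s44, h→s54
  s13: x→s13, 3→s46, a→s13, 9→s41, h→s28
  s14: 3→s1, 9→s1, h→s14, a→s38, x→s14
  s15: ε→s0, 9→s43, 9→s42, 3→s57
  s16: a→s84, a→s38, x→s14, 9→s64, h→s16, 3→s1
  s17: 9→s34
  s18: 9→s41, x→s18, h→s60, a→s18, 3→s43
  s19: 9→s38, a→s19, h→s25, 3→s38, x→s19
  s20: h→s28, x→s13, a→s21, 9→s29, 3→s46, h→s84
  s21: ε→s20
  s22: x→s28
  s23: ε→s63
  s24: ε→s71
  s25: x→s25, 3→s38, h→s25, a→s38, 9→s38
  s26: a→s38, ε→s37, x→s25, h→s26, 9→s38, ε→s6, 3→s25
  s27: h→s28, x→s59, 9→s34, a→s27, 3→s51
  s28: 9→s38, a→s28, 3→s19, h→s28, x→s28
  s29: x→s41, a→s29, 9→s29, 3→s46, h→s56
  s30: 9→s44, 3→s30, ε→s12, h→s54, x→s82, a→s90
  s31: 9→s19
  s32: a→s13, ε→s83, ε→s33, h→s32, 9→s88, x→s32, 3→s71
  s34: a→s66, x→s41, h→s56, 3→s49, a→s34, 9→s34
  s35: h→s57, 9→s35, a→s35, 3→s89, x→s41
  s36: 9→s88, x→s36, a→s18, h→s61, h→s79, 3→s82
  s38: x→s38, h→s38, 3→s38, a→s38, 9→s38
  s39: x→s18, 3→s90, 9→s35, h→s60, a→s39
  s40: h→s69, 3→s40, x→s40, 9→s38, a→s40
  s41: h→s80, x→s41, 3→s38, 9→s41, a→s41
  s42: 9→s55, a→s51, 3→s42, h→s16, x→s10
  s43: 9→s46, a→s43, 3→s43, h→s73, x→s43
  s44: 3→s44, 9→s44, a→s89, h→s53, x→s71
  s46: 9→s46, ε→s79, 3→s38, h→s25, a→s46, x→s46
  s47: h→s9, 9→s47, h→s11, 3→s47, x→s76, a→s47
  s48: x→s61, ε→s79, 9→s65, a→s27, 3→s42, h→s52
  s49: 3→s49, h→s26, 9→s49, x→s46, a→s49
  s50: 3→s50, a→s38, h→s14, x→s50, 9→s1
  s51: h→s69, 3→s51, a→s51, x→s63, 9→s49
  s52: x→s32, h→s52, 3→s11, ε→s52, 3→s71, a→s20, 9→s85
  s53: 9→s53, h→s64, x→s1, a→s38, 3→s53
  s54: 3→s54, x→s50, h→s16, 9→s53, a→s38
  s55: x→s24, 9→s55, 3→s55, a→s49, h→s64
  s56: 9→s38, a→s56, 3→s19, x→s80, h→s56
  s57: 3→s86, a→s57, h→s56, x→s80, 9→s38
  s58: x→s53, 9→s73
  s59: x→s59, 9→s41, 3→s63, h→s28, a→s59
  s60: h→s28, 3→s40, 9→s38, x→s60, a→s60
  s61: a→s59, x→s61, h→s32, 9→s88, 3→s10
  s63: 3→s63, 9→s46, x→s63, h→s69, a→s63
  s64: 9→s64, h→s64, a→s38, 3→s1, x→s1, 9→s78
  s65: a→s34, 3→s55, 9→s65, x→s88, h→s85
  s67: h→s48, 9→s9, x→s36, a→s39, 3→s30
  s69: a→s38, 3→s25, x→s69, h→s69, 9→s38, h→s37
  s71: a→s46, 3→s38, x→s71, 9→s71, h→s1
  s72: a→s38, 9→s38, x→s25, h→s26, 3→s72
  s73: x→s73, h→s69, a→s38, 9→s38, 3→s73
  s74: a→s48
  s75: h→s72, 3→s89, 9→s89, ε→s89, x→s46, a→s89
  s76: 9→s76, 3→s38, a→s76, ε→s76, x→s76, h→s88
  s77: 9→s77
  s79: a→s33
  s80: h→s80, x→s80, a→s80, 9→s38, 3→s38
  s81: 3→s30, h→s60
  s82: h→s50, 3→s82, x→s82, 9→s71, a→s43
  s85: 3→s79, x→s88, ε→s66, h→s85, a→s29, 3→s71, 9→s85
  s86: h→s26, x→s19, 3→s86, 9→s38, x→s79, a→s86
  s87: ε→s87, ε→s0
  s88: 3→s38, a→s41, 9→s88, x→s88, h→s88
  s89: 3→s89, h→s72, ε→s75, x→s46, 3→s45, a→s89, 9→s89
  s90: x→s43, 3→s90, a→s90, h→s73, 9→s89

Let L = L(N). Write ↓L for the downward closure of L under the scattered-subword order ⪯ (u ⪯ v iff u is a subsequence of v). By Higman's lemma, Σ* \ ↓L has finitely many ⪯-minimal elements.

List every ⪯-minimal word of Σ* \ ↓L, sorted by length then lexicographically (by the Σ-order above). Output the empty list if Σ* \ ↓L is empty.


|Q|=91, |F|=60, |δ|=361 (24 ε).
min D↑ (58 st, q0=0, F={9}): 0:9→1,x→0,3→0,h→2,a→0 1:9→1,x→3,3→1,h→4,a→1 2:9→4,x→5,3→6,h→7,a→8 3:9→3,x→3,3→9,h→10,a→3 4:9→4,x→10,3→11,h→12,a→13 5:9→10,x→5,3→14,h→15,a→16 6:9→11,x→14,3→6,h→17,a→18 7:9→12,x→15,3→19,h→20,a→21 8:9→13,x→16,3→18,h→22,a→8 9:9→9,x→9,3→9,h→9,a→9 10:9→10,x→10,3→9,h→10,a→23 11:9→11,x→24,3→11,h→25,a→26 12:9→12,x→10,3→27,h→28,a→29 13:9→13,x→23,3→26,h→30,a→13 14:9→24,x→14,3→14,h→31,a→32 15:9→10,x→15,3→33,h→34,a→35 16:9→23,x→16,3→32,h→22,a→16 17:9→25,x→31,3→17,h→36,a→9 18:9→26,x→32,3→18,h→37,a→18 19:9→27,x→33,3→19,h→36,a→38 20:9→28,x→34,3→24,h→20,a→39 21:9→29,x→35,3→38,h→40,a→21 22:9→9,x→22,3→41,h→40,a→22 23:9→23,x→23,3→9,h→42,a→23 24:9→24,x→24,3→9,h→43,a→44 25:9→25,x→43,3→25,h→45,a→9 26:9→26,x→44,3→26,h→46,a→26 27:9→27,x→24,3→27,h→45,a→47 28:9→28,x→10,3→24,h→28,a→48 29:9→29,x→23,3→47,h→49,a→29 30:9→9,x→42,3→50,h→49,a→30 31:9→43,x→31,3→31,h→51,a→9 32:9→44,x→32,3→32,h→37,a→32 33:9→24,x→33,3→33,h→51,a→52 34:9→10,x→34,3→24,h→34,a→53 35:9→23,x→35,3→52,h→40,a→35 36:9→45,x→51,3→43,h→36,a→9 37:9→9,x→37,3→37,h→54,a→9 38:9→47,x→52,3→38,h→54,a→38 39:9→48,x→53,3→44,h→40,a→39 40:9→9,x→40,3→55,h→40,a→40 41:9→9,x→41,3→41,h→54,a→41 42:9→9,x→42,3→9,h→42,a→42 43:9→43,x→43,3→9,h→43,a→9 44:9→44,x→44,3→9,h→56,a→44 45:9→45,x→43,3→43,h→45,a→9 46:9→9,x→56,3→46,h→57,a→9 47:9→47,x→44,3→47,h→57,a→47 48:9→48,x→23,3→44,h→49,a→48 49:9→9,x→42,3→55,h→49,a→49 50:9→9,x→55,3→50,h→57,a→50 51:9→43,x→51,3→43,h→51,a→9 52:9→44,x→52,3→52,h→54,a→52 53:9→23,x→53,3→44,h→40,a→53 54:9→9,x→54,3→56,h→54,a→9 55:9→9,x→55,3→9,h→56,a→55 56:9→9,x→56,3→9,h→56,a→9 57:9→9,x→56,3→56,h→57,a→9 [Hopcroft].
'9x3': |S_i|=[72, 38, 13, 1] end={s38} rej; 3/3 single-dels accept.
'hx93': N↓-sim [72, 69, 31, 10, 1] end={s38} — reject; 4/4 single-dels accept.
'h3ha': N↓-sim [72, 69, 41, 17, 2] end={s38,s84} — reject; 4/4 del acc.
'hah9': |S_i|=[72, 69, 40, 19, 1] end={s38} — reject; 4/4 deletions ∈↓L.
'hhh33': N↓-sim [72, 69, 54, 32, 9, 1] end={s38} — reject; 5/5 single-dels accept.
5 minimals (antichain).

min(Σ*\↓L) = [9x3, hx93, h3ha, hah9, hhh33].
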